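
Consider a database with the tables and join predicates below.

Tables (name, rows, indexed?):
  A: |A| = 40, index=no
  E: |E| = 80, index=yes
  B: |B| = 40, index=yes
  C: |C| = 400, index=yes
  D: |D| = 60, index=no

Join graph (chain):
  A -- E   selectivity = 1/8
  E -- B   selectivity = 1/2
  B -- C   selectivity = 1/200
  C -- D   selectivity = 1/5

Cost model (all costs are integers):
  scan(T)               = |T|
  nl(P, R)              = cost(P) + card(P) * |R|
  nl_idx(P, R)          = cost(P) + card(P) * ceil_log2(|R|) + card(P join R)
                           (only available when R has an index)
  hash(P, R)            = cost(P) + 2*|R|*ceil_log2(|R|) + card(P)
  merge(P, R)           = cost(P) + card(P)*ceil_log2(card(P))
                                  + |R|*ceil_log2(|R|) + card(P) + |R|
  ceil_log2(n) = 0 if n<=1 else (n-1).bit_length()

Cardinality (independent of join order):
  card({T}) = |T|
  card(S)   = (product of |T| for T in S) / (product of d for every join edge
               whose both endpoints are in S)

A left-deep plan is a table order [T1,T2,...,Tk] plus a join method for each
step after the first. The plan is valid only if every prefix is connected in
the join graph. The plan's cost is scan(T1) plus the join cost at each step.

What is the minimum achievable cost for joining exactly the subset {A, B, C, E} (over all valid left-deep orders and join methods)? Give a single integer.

Selinger DP over subsets of {A,B,C,E}:
  {A}: scan cost=40, card=40
  {E}: scan cost=80, card=80
  {B}: scan cost=40, card=40
  {C}: scan cost=400, card=400
  {AE}: card=400; try (A,hash)→640, (E,nl_idx)→720, (E,merge)→960, (A,merge)→1000, (E,hash)→1200, (E,nl)→3240 …(+1); best=640 via (A,hash)
  {BE}: card=1600; try (B,hash)→640, (E,merge)→960, (B,merge)→1000, (E,hash)→1200, (E,nl_idx)→1920, (B,nl_idx)→2160 …(+2); best=640 via (B,hash)
  {BC}: card=80; try (C,nl_idx)→480, (B,hash)→1280, (B,nl_idx)→2880, (C,merge)→4320, (B,merge)→4680, (C,hash)→7280 …(+2); best=480 via (C,nl_idx)
  {ABE}: card=8000; try (B,hash)→1520, (A,hash)→2720, (B,merge)→4920, (B,nl_idx)→11040, (B,nl)→16640, (A,merge)→20120 …(+1); best=1520 via (B,hash)
  {BCE}: card=3200; try (E,hash)→1680, (E,merge)→1760, (E,nl_idx)→4240, (E,nl)→6880, (C,hash)→9440, (C,nl_idx)→18240 …(+2); best=1680 via (E,hash)
  {ABCE}: card=16000; try (A,hash)→5360, (C,hash)→16720, (A,merge)→43560, (C,nl_idx)→89520, (C,merge)→117520, (A,nl)→129680 …(+1); best=5360 via (A,hash)

5360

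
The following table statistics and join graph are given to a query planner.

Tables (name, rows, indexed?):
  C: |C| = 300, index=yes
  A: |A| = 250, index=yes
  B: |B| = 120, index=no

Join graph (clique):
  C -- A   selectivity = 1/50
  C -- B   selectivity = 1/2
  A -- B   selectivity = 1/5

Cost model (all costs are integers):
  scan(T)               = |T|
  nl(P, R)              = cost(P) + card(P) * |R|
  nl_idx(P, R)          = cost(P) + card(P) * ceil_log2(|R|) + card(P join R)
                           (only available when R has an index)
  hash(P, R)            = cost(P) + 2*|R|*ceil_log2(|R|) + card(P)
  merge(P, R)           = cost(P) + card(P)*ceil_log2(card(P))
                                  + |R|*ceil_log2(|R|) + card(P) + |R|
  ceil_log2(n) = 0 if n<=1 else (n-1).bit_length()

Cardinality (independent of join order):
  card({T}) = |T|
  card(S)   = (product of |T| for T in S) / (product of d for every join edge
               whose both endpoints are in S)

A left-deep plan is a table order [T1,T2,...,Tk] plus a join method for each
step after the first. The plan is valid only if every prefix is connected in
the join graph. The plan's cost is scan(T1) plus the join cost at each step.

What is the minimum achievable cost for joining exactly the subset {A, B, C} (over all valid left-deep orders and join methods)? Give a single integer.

Selinger DP over subsets of {A,B,C}:
  {C}: scan cost=300, card=300
  {A}: scan cost=250, card=250
  {B}: scan cost=120, card=120
  {AC}: card=1500; try (C,nl_idx)→4000, (A,nl_idx)→4200, (A,hash)→4600, (C,merge)→5500, (A,merge)→5550, (C,hash)→5900 …(+2); best=4000 via (C,nl_idx)
  {BC}: card=18000; try (B,hash)→2280, (C,merge)→4080, (B,merge)→4260, (C,hash)→5640, (C,nl_idx)→19200, (C,nl)→36120 …(+1); best=2280 via (B,hash)
  {AB}: card=6000; try (B,hash)→2180, (A,merge)→3330, (B,merge)→3460, (A,hash)→4240, (A,nl_idx)→7080, (A,nl)→30120 …(+1); best=2180 via (B,hash)
  {ABC}: card=18000; try (B,hash)→7180, (C,hash)→13580, (B,merge)→22960, (A,hash)→24280, (C,nl_idx)→74180, (C,merge)→89180 …(+5); best=7180 via (B,hash)

7180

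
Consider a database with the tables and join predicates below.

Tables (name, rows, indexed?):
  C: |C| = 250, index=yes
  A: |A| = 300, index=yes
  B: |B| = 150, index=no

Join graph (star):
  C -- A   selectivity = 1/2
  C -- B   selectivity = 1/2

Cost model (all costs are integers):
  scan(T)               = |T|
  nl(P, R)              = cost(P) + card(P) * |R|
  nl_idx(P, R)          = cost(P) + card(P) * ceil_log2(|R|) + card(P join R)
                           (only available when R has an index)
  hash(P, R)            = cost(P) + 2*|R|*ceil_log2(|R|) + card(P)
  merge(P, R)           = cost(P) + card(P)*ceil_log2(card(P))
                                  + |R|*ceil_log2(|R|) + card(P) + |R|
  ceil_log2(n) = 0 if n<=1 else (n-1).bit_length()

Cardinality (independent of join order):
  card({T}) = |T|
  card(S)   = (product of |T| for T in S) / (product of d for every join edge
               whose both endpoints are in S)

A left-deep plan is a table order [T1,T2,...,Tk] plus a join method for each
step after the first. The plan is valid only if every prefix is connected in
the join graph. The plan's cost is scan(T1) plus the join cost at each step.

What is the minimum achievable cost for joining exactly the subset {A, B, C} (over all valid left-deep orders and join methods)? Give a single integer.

Selinger DP over subsets of {A,B,C}:
  {C}: scan cost=250, card=250
  {A}: scan cost=300, card=300
  {B}: scan cost=150, card=150
  {AC}: card=37500; try (C,hash)→4600, (A,merge)→5500, (C,merge)→5550, (A,hash)→5900, (A,nl_idx)→40000, (C,nl_idx)→40200 …(+2); best=4600 via (C,hash)
  {BC}: card=18750; try (B,hash)→2900, (C,merge)→3750, (B,merge)→3850, (C,hash)→4300, (C,nl_idx)→20100, (C,nl)→37650 …(+1); best=2900 via (B,hash)
  {ABC}: card=2812500; try (A,hash)→27050, (B,hash)→44500, (A,merge)→305900, (B,merge)→643450, (A,nl_idx)→2984150, (A,nl)→5627900 …(+1); best=27050 via (A,hash)

27050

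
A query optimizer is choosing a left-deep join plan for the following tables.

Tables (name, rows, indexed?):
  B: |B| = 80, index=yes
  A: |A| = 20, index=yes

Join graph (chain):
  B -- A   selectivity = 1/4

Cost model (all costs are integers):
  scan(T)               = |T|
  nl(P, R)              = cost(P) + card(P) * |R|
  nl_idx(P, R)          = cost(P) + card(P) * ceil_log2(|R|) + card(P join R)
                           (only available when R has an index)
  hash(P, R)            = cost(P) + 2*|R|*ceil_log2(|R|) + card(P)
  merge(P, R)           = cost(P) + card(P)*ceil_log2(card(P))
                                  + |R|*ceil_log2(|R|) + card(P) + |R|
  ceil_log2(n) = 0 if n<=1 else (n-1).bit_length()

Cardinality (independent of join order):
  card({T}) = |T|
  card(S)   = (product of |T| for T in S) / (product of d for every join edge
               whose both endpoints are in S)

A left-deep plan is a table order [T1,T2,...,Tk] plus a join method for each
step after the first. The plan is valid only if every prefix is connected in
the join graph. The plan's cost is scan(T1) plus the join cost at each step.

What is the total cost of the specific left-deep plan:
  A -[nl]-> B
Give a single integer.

step 1: scan A: cost=20, card=20
step 2: join B via nl
    card(P join B) = 20*80/(4) = 400
    cost = 20 + 20*80 = 1620

1620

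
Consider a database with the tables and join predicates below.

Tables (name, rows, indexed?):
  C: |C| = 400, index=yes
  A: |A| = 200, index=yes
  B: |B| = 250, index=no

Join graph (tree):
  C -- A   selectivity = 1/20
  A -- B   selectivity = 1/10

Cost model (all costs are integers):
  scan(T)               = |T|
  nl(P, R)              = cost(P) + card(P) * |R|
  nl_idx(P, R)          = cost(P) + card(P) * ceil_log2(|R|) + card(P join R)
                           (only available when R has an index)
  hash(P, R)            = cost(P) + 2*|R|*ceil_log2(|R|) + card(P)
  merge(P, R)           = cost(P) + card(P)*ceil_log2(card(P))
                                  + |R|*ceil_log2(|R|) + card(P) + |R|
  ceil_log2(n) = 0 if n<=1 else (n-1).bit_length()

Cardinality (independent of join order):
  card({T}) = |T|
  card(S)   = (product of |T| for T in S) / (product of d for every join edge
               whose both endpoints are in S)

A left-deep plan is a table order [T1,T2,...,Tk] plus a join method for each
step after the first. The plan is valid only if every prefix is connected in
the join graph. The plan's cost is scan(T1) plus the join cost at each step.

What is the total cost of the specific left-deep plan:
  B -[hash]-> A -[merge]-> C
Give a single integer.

77700

step 1: scan B: cost=250, card=250
step 2: join A via hash
    card(P join A) = 250*200/(10) = 5000
    cost = 250 + 2*200*8 + 250 = 3700
step 3: join C via merge
    card(P join C) = 5000*400/(20) = 100000
    cost = 3700 + 5000*13 + 400*9 + 5000 + 400 = 77700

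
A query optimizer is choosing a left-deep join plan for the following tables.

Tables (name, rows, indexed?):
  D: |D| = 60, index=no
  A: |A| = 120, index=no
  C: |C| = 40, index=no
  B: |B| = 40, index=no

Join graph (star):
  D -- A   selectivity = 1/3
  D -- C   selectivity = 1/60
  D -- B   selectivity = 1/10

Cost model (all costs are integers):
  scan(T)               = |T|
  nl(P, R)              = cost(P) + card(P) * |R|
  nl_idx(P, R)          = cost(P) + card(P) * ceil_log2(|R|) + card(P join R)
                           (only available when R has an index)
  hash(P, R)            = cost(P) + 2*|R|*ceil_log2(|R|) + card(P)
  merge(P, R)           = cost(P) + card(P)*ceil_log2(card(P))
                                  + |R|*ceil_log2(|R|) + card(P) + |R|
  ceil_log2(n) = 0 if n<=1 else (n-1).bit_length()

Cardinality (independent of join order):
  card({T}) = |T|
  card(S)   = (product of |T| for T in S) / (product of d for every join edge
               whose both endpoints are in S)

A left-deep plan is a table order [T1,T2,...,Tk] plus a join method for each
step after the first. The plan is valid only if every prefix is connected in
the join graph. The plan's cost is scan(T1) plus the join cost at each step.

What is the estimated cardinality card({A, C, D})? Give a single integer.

1600

Tables in S: A(120), C(40), D(60)
Edges inside S: D-A(d=3), D-C(d=60)
numerator = 120 * 40 * 60 = 288000
denominator = 3 * 60 = 180
card(S) = 288000 / 180 = 1600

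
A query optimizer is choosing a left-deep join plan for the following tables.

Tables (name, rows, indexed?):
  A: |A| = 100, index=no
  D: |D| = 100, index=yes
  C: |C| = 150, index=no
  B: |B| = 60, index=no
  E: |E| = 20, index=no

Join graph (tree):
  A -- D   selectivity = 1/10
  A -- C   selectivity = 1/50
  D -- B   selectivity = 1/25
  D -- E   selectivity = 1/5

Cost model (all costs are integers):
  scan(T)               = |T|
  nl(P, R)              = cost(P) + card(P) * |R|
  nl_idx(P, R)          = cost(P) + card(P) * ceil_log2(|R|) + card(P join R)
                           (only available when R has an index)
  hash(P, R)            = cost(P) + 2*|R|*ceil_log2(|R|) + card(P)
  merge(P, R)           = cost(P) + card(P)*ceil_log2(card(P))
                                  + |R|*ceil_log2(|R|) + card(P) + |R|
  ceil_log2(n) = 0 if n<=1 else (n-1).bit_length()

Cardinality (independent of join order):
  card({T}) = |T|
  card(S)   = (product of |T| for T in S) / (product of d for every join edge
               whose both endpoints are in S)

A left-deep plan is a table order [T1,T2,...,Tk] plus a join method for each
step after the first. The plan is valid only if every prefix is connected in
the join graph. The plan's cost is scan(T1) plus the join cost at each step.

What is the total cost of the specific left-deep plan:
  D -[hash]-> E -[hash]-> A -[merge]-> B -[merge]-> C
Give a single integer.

199970

step 1: scan D: cost=100, card=100
step 2: join E via hash
    card(P join E) = 100*20/(5) = 400
    cost = 100 + 2*20*5 + 100 = 400
step 3: join A via hash
    card(P join A) = 400*100/(10) = 4000
    cost = 400 + 2*100*7 + 400 = 2200
step 4: join B via merge
    card(P join B) = 4000*60/(25) = 9600
    cost = 2200 + 4000*12 + 60*6 + 4000 + 60 = 54620
step 5: join C via merge
    card(P join C) = 9600*150/(50) = 28800
    cost = 54620 + 9600*14 + 150*8 + 9600 + 150 = 199970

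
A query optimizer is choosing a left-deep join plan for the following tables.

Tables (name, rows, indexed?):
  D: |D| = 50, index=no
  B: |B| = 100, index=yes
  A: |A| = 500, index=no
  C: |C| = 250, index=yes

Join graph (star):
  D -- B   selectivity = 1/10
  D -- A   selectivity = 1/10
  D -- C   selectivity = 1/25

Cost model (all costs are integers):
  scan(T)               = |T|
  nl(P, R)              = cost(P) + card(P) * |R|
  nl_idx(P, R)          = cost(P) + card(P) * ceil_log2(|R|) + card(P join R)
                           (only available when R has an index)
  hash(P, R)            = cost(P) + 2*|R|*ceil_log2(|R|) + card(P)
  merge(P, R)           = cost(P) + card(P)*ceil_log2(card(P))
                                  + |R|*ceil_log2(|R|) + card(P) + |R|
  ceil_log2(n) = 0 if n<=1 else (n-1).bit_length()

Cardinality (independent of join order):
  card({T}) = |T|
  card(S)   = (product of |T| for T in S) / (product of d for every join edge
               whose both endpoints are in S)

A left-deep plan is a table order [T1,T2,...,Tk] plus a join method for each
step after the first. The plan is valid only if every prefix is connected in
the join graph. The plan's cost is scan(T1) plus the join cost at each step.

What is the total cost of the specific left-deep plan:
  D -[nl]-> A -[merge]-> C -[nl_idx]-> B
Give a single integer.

step 1: scan D: cost=50, card=50
step 2: join A via nl
    card(P join A) = 50*500/(10) = 2500
    cost = 50 + 50*500 = 25050
step 3: join C via merge
    card(P join C) = 2500*250/(25) = 25000
    cost = 25050 + 2500*12 + 250*8 + 2500 + 250 = 59800
step 4: join B via nl_idx
    card(P join B) = 25000*100/(10) = 250000
    cost = 59800 + 25000*7 + 250000 = 484800

484800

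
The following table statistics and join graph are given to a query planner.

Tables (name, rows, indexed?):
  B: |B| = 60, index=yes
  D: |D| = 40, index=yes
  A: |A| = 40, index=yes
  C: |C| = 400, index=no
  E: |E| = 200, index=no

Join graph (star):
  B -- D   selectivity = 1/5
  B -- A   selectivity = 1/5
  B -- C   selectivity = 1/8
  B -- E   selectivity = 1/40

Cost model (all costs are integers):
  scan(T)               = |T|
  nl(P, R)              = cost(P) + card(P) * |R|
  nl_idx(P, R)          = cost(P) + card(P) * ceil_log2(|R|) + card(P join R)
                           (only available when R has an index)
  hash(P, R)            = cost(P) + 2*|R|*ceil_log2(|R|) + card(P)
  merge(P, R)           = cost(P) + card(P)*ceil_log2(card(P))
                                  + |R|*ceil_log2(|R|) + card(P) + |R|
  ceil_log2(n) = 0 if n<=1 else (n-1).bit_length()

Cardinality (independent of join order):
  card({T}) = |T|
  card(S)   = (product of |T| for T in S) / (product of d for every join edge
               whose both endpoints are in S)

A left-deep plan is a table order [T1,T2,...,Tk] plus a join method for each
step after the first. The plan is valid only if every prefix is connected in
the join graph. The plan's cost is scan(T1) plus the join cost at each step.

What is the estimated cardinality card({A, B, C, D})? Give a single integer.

192000

Tables in S: A(40), B(60), C(400), D(40)
Edges inside S: B-D(d=5), B-A(d=5), B-C(d=8)
numerator = 40 * 60 * 400 * 40 = 38400000
denominator = 5 * 5 * 8 = 200
card(S) = 38400000 / 200 = 192000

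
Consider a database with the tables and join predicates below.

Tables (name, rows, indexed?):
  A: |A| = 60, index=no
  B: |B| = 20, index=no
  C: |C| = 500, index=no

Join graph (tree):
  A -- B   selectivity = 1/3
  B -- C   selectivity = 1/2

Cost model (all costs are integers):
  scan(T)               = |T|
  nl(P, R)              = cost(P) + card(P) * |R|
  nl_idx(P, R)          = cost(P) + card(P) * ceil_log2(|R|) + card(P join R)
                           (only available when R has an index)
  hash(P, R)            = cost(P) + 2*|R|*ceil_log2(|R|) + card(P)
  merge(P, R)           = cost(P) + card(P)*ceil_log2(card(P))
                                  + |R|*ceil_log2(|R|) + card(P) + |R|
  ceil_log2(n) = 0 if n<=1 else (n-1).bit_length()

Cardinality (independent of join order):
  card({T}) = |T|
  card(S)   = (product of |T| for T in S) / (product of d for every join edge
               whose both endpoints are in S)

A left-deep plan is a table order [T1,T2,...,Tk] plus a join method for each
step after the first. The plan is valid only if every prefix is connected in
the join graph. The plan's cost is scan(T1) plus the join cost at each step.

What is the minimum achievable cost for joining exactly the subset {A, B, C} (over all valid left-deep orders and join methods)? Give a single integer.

6920

Selinger DP over subsets of {A,B,C}:
  {A}: scan cost=60, card=60
  {B}: scan cost=20, card=20
  {C}: scan cost=500, card=500
  {AB}: card=400; try (B,hash)→320, (A,merge)→560, (B,merge)→600, (A,hash)→760, (A,nl)→1220, (B,nl)→1260; best=320 via (B,hash)
  {BC}: card=5000; try (B,hash)→1200, (C,merge)→5140, (B,merge)→5620, (C,hash)→9040, (C,nl)→10020, (B,nl)→10500; best=1200 via (B,hash)
  {ABC}: card=100000; try (A,hash)→6920, (C,merge)→9320, (C,hash)→9720, (A,merge)→71620, (C,nl)→200320, (A,nl)→301200; best=6920 via (A,hash)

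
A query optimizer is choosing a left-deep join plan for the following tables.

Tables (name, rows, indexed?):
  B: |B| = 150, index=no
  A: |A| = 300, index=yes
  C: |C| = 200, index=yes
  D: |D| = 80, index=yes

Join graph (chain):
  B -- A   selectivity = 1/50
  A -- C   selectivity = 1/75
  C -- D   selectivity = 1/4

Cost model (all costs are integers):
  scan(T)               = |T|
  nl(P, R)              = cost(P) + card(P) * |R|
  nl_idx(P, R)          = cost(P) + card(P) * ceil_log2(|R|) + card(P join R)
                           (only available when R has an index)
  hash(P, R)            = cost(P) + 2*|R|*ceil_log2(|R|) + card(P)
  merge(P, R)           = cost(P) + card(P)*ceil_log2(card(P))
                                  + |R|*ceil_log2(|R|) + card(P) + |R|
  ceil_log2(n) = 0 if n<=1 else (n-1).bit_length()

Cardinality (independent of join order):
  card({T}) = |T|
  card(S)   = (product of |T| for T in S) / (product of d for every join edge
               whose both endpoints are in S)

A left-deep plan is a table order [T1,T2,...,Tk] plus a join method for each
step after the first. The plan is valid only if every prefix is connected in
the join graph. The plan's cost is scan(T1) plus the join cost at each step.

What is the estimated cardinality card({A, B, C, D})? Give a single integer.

48000

Tables in S: A(300), B(150), C(200), D(80)
Edges inside S: B-A(d=50), A-C(d=75), C-D(d=4)
numerator = 300 * 150 * 200 * 80 = 720000000
denominator = 50 * 75 * 4 = 15000
card(S) = 720000000 / 15000 = 48000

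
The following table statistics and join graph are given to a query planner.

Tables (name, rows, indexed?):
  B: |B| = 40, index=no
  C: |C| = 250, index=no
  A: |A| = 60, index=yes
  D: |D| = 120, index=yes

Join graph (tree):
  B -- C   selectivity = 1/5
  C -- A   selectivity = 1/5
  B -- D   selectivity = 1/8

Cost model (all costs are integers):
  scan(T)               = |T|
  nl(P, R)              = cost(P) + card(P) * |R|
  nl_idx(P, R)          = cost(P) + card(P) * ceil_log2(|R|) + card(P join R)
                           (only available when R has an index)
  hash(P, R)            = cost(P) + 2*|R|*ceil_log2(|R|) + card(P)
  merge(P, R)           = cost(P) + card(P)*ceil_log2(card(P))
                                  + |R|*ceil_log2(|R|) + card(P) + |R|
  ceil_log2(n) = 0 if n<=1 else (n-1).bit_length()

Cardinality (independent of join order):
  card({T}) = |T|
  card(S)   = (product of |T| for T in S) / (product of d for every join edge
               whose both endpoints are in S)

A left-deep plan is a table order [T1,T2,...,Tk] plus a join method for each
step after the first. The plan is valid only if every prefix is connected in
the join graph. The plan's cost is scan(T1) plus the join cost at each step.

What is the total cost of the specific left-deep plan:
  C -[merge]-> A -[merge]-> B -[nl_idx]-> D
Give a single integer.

570200

step 1: scan C: cost=250, card=250
step 2: join A via merge
    card(P join A) = 250*60/(5) = 3000
    cost = 250 + 250*8 + 60*6 + 250 + 60 = 2920
step 3: join B via merge
    card(P join B) = 3000*40/(5) = 24000
    cost = 2920 + 3000*12 + 40*6 + 3000 + 40 = 42200
step 4: join D via nl_idx
    card(P join D) = 24000*120/(8) = 360000
    cost = 42200 + 24000*7 + 360000 = 570200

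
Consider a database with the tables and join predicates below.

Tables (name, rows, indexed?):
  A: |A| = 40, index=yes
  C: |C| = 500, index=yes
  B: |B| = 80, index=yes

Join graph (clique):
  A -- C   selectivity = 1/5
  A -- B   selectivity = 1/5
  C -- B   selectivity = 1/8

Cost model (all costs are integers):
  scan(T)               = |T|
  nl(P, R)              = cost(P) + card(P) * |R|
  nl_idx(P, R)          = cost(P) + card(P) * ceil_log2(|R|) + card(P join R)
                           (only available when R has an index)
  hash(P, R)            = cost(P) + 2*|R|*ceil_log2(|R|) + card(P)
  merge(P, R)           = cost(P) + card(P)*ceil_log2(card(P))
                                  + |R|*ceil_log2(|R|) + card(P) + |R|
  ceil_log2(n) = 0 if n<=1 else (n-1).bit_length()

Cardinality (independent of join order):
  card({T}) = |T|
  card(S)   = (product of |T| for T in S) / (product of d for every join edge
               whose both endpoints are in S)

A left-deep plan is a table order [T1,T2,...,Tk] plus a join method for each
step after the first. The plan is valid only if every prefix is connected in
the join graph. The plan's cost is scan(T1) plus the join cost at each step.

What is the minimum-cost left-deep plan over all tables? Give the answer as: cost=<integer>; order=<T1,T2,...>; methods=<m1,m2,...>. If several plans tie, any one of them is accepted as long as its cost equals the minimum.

Selinger DP (subsets sized 1..n):
  {A}: scan cost=40, card=40
  {C}: scan cost=500, card=500
  {B}: scan cost=80, card=80
  {AC}: card=4000; try (A,hash)→1480, (C,nl_idx)→4400, (C,merge)→5320, (A,merge)→5780, (A,nl_idx)→7500, (C,hash)→9080 …(+2); best=1480 via (A,hash)
  {AB}: card=640; try (A,hash)→640, (B,merge)→960, (B,nl_idx)→960, (A,merge)→1000, (B,hash)→1200, (A,nl_idx)→1200 …(+2); best=640 via (A,hash)
  {BC}: card=5000; try (B,hash)→2120, (C,merge)→5720, (C,nl_idx)→5800, (B,merge)→6140, (B,nl_idx)→9000, (C,hash)→9160 …(+2); best=2120 via (B,hash)
  {ABC}: card=8000; try (B,hash)→6600, (A,hash)→7600, (C,hash)→10280, (C,merge)→12680, (C,nl_idx)→14400, (B,nl_idx)→37480 …(+6); best=6600 via (B,hash)

cost=6600; order=C,A,B; methods=hash,hash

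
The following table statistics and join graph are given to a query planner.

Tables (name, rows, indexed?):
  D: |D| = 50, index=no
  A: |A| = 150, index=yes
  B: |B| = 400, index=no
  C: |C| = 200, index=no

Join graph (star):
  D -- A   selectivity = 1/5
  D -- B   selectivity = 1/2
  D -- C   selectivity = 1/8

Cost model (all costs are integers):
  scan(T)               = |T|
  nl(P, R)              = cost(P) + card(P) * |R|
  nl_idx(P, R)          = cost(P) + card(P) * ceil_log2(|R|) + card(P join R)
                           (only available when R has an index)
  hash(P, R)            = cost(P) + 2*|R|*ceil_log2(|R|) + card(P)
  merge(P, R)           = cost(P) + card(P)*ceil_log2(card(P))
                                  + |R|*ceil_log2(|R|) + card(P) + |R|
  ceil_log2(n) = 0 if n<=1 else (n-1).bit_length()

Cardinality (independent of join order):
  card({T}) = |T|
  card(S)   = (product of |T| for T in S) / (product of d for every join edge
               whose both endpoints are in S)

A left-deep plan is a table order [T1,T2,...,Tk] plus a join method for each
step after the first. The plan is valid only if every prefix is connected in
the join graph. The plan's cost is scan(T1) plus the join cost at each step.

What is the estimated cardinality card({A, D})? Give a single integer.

1500

Tables in S: A(150), D(50)
Edges inside S: D-A(d=5)
numerator = 150 * 50 = 7500
denominator = 5 = 5
card(S) = 7500 / 5 = 1500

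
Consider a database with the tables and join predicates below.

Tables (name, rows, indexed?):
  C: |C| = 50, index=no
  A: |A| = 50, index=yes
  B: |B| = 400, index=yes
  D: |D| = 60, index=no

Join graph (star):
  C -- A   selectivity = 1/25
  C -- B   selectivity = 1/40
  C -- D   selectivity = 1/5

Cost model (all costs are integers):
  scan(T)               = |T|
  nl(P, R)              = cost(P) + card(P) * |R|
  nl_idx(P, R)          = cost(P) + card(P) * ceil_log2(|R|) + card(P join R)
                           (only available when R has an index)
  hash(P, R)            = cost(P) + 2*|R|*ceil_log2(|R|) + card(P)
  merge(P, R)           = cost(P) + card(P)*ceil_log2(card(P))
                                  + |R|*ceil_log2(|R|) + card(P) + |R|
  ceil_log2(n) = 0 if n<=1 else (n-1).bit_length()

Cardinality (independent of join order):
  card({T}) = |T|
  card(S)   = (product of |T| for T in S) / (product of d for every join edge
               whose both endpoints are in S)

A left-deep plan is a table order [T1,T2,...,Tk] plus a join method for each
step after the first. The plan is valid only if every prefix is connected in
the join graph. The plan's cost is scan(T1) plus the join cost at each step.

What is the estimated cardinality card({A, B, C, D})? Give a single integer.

Tables in S: A(50), B(400), C(50), D(60)
Edges inside S: C-A(d=25), C-B(d=40), C-D(d=5)
numerator = 50 * 400 * 50 * 60 = 60000000
denominator = 25 * 40 * 5 = 5000
card(S) = 60000000 / 5000 = 12000

12000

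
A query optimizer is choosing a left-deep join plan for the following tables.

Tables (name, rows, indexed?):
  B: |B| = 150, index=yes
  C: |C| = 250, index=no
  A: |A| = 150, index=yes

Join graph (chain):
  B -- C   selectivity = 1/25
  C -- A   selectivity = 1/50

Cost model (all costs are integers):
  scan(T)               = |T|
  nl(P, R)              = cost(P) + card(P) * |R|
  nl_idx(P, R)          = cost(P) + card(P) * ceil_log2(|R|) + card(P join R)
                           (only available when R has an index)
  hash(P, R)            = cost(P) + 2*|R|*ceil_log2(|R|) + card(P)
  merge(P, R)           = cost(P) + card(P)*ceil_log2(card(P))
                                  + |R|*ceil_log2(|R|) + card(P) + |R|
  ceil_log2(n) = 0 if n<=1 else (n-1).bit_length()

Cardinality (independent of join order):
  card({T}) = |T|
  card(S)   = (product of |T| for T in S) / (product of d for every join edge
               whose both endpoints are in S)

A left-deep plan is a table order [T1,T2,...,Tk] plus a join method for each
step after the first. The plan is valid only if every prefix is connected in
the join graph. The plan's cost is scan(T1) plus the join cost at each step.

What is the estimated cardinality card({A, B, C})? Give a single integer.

4500

Tables in S: A(150), B(150), C(250)
Edges inside S: B-C(d=25), C-A(d=50)
numerator = 150 * 150 * 250 = 5625000
denominator = 25 * 50 = 1250
card(S) = 5625000 / 1250 = 4500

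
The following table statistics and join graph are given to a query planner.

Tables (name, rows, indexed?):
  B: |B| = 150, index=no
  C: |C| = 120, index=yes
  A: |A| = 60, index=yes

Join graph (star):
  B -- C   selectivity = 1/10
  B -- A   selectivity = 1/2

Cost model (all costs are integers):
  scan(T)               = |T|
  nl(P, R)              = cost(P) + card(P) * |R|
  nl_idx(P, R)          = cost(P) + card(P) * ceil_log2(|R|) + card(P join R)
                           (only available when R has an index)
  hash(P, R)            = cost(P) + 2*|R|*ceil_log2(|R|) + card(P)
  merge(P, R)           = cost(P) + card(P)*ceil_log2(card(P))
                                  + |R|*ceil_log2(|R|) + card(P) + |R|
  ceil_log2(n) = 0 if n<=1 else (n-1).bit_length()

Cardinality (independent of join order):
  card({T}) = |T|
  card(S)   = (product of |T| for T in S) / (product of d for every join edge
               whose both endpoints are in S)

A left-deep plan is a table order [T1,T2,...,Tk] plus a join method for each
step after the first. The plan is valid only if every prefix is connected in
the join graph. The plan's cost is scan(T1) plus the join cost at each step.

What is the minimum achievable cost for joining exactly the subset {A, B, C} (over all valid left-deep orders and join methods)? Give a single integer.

4500

Selinger DP over subsets of {A,B,C}:
  {B}: scan cost=150, card=150
  {C}: scan cost=120, card=120
  {A}: scan cost=60, card=60
  {BC}: card=1800; try (C,hash)→1980, (B,merge)→2430, (C,merge)→2460, (B,hash)→2640, (C,nl_idx)→3000, (B,nl)→18120 …(+1); best=1980 via (C,hash)
  {AB}: card=4500; try (A,hash)→1020, (B,merge)→1830, (A,merge)→1920, (B,hash)→2520, (A,nl_idx)→5550, (B,nl)→9060 …(+1); best=1020 via (A,hash)
  {ABC}: card=54000; try (A,hash)→4500, (C,hash)→7200, (A,merge)→24000, (C,merge)→64980, (A,nl_idx)→66780, (C,nl_idx)→86520 …(+2); best=4500 via (A,hash)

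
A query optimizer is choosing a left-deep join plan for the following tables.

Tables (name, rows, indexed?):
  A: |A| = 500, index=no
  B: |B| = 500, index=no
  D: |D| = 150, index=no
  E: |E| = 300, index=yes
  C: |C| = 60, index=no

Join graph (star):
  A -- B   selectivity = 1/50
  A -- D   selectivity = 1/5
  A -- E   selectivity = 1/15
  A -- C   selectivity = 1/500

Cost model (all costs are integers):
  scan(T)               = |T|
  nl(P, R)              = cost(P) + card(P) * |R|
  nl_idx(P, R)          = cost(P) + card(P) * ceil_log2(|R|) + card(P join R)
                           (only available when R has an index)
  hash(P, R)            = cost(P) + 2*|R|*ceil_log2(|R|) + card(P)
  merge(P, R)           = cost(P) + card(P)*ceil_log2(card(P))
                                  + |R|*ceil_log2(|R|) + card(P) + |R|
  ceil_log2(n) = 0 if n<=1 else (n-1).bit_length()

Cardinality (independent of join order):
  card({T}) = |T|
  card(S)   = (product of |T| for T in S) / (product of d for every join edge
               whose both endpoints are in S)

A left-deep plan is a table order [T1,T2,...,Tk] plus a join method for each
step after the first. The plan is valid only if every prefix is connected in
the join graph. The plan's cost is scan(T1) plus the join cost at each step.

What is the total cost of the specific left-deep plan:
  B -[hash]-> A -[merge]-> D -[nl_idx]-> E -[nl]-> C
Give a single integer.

184431350

step 1: scan B: cost=500, card=500
step 2: join A via hash
    card(P join A) = 500*500/(50) = 5000
    cost = 500 + 2*500*9 + 500 = 10000
step 3: join D via merge
    card(P join D) = 5000*150/(5) = 150000
    cost = 10000 + 5000*13 + 150*8 + 5000 + 150 = 81350
step 4: join E via nl_idx
    card(P join E) = 150000*300/(15) = 3000000
    cost = 81350 + 150000*9 + 3000000 = 4431350
step 5: join C via nl
    card(P join C) = 3000000*60/(500) = 360000
    cost = 4431350 + 3000000*60 = 184431350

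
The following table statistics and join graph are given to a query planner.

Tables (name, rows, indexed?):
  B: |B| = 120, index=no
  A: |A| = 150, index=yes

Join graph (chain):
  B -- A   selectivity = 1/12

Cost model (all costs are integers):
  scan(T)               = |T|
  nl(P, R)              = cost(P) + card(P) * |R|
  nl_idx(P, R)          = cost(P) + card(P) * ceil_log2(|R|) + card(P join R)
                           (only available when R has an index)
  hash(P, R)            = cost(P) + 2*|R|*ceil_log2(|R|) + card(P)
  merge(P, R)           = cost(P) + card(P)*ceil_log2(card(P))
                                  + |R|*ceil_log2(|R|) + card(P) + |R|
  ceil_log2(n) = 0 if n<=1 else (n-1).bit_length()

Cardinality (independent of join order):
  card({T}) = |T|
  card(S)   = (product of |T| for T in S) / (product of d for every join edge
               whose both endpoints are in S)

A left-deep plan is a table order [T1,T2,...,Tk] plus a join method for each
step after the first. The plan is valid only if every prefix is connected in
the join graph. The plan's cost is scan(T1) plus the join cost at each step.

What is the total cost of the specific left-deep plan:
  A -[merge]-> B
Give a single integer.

step 1: scan A: cost=150, card=150
step 2: join B via merge
    card(P join B) = 150*120/(12) = 1500
    cost = 150 + 150*8 + 120*7 + 150 + 120 = 2460

2460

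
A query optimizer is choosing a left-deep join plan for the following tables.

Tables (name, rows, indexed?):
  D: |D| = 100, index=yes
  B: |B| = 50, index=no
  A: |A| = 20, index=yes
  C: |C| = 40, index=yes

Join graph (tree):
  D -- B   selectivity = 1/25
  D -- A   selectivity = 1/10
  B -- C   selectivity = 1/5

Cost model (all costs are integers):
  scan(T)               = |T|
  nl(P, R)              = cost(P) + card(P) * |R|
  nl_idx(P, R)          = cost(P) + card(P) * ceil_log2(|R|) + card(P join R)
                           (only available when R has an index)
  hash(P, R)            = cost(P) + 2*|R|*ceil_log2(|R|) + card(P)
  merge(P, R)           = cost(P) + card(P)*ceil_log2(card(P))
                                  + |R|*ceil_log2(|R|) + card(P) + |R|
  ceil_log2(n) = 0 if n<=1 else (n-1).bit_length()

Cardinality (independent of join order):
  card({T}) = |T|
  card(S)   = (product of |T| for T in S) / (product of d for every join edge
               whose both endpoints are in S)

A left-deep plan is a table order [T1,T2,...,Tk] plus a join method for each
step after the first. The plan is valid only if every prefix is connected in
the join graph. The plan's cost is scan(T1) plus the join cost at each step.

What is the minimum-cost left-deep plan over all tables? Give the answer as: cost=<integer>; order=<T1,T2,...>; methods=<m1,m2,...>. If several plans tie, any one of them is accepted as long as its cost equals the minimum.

Selinger DP (subsets sized 1..n):
  {D}: scan cost=100, card=100
  {B}: scan cost=50, card=50
  {A}: scan cost=20, card=20
  {C}: scan cost=40, card=40
  {BD}: card=200; try (D,nl_idx)→600, (B,hash)→800, (D,merge)→1200, (B,merge)→1250, (D,hash)→1500, (D,nl)→5050 …(+1); best=600 via (D,nl_idx)
  {AD}: card=200; try (D,nl_idx)→360, (A,hash)→400, (A,nl_idx)→800, (D,merge)→940, (A,merge)→1020, (D,hash)→1440 …(+2); best=360 via (D,nl_idx)
  {BC}: card=400; try (C,hash)→580, (B,merge)→670, (C,merge)→680, (B,hash)→680, (C,nl_idx)→750, (B,nl)→2040 …(+1); best=580 via (C,hash)
  {ABD}: card=400; try (A,hash)→1000, (B,hash)→1160, (A,nl_idx)→2000, (B,merge)→2510, (A,merge)→2520, (A,nl)→4600 …(+1); best=1000 via (A,hash)
  {BCD}: card=1600; try (C,hash)→1280, (D,hash)→2380, (C,merge)→2680, (C,nl_idx)→3400, (D,nl_idx)→4980, (D,merge)→5380 …(+2); best=1280 via (C,hash)
  {ABCD}: card=3200; try (C,hash)→1880, (A,hash)→3080, (C,merge)→5280, (C,nl_idx)→6600, (A,nl_idx)→12480, (C,nl)→17000 …(+2); best=1880 via (C,hash)

cost=1880; order=B,D,A,C; methods=nl_idx,hash,hash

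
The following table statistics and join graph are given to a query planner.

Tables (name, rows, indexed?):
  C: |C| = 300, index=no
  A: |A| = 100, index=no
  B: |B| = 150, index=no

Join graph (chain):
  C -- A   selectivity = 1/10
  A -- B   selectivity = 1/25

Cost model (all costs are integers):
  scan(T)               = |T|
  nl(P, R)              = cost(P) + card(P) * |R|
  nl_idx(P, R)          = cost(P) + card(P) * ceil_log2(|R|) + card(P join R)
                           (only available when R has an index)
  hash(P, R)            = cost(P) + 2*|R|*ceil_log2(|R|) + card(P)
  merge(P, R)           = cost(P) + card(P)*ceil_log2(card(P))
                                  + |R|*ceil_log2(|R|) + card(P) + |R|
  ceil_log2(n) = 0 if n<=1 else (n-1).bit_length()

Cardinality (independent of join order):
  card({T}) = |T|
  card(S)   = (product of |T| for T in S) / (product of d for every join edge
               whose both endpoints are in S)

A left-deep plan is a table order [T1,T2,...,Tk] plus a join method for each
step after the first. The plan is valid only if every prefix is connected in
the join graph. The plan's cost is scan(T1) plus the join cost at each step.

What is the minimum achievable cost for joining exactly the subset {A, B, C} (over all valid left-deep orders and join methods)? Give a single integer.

7400

Selinger DP over subsets of {A,B,C}:
  {C}: scan cost=300, card=300
  {A}: scan cost=100, card=100
  {B}: scan cost=150, card=150
  {AC}: card=3000; try (A,hash)→2000, (C,merge)→3900, (A,merge)→4100, (C,hash)→5600, (C,nl)→30100, (A,nl)→30300; best=2000 via (A,hash)
  {AB}: card=600; try (A,hash)→1700, (B,merge)→2250, (A,merge)→2300, (B,hash)→2600, (B,nl)→15100, (A,nl)→15150; best=1700 via (A,hash)
  {ABC}: card=18000; try (B,hash)→7400, (C,hash)→7700, (C,merge)→11300, (B,merge)→42350, (C,nl)→181700, (B,nl)→452000; best=7400 via (B,hash)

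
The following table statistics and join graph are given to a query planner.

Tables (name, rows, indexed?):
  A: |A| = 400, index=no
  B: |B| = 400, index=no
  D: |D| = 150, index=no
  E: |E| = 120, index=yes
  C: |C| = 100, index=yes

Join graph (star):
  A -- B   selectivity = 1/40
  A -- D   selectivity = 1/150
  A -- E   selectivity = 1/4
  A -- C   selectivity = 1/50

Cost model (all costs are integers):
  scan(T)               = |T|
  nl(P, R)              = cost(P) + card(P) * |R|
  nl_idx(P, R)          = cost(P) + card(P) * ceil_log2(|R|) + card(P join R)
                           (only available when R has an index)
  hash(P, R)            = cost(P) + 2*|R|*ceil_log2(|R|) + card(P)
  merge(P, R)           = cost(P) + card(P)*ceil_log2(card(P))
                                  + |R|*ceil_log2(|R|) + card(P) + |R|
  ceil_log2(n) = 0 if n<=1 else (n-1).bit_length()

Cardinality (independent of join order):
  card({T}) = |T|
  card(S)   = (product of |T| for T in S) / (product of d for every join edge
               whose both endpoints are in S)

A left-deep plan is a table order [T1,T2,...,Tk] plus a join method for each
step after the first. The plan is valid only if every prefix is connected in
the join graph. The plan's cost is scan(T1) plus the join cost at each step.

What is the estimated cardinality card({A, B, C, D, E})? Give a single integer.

Tables in S: A(400), B(400), C(100), D(150), E(120)
Edges inside S: A-B(d=40), A-D(d=150), A-E(d=4), A-C(d=50)
numerator = 400 * 400 * 100 * 150 * 120 = 288000000000
denominator = 40 * 150 * 4 * 50 = 1200000
card(S) = 288000000000 / 1200000 = 240000

240000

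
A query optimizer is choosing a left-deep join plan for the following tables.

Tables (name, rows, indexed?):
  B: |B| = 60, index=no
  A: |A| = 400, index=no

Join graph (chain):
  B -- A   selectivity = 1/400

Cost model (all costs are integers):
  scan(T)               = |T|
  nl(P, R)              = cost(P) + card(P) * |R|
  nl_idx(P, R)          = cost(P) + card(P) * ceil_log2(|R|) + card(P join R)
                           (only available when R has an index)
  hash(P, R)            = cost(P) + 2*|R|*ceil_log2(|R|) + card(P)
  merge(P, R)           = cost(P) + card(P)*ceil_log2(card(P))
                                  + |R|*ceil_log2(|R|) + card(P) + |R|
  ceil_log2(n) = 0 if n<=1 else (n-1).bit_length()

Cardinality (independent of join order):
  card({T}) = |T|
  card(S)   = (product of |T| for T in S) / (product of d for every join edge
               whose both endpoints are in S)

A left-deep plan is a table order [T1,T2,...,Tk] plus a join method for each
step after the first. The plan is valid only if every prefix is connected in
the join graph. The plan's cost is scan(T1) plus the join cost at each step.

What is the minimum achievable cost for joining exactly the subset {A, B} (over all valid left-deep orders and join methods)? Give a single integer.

Selinger DP over subsets of {A,B}:
  {B}: scan cost=60, card=60
  {A}: scan cost=400, card=400
  {AB}: card=60; try (B,hash)→1520, (A,merge)→4480, (B,merge)→4820, (A,hash)→7320, (A,nl)→24060, (B,nl)→24400; best=1520 via (B,hash)

1520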